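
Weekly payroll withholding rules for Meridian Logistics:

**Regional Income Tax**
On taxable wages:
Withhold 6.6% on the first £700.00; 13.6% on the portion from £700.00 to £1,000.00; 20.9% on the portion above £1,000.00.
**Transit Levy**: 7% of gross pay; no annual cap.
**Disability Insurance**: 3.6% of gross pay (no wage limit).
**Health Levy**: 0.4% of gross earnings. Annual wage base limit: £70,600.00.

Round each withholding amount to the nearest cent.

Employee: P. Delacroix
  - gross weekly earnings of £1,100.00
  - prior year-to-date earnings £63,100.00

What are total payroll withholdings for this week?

£228.90

Regional Income Tax: taxable = £1,100.00
  £87.00 + 20.9% × (£1,100.00 − £1,000.00) = £87.00 + 20.9% × £100.00 = £107.90
Transit Levy: 7% × £1,100.00 = £77.00
Disability Insurance: 3.6% × £1,100.00 = £39.60
Health Levy: 0.4% × £1,100.00 = £4.40
Total: £107.90 + £77.00 + £39.60 + £4.40 = £228.90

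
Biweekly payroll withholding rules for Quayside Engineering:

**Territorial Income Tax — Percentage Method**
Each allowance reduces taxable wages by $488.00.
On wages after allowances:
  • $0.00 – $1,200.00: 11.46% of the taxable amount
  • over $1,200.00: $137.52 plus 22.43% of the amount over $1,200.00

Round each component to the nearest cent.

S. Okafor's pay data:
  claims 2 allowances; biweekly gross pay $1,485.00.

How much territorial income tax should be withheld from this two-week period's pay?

$58.33

Territorial Income Tax: taxable = $1,485.00 − 2×$488.00 = $509.00
  11.46% × $509.00 = $58.33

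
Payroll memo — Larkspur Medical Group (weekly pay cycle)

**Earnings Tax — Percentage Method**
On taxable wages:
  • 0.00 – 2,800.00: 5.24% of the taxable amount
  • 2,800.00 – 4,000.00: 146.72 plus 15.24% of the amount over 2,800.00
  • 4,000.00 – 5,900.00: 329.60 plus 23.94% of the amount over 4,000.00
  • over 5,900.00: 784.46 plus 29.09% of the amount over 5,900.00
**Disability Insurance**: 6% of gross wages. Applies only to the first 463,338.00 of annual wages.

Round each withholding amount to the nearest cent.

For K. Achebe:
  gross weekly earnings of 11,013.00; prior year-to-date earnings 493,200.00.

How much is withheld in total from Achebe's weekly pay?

2,271.83

Earnings Tax: taxable = 11,013.00
  784.46 + 29.09% × (11,013.00 − 5,900.00) = 784.46 + 29.09% × 5,113.00 = 2,271.83
Disability Insurance: YTD 493,200.00 ≥ cap 463,338.00 → 0.00
Total: 2,271.83 + 0.00 = 2,271.83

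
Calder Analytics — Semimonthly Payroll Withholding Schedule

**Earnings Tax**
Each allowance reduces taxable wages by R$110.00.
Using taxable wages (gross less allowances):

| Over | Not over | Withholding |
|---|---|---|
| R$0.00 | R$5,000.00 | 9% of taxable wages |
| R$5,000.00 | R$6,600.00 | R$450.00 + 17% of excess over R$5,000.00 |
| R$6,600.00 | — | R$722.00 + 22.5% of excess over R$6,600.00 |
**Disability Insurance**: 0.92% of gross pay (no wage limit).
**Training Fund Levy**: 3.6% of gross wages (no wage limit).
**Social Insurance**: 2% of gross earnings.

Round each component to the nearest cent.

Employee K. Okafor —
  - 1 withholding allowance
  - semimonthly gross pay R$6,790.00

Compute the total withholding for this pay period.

Earnings Tax: taxable = R$6,790.00 − 1×R$110.00 = R$6,680.00
  R$722.00 + 22.5% × (R$6,680.00 − R$6,600.00) = R$722.00 + 22.5% × R$80.00 = R$740.00
Disability Insurance: 0.92% × R$6,790.00 = R$62.47
Training Fund Levy: 3.6% × R$6,790.00 = R$244.44
Social Insurance: 2% × R$6,790.00 = R$135.80
Total: R$740.00 + R$62.47 + R$244.44 + R$135.80 = R$1,182.71

R$1,182.71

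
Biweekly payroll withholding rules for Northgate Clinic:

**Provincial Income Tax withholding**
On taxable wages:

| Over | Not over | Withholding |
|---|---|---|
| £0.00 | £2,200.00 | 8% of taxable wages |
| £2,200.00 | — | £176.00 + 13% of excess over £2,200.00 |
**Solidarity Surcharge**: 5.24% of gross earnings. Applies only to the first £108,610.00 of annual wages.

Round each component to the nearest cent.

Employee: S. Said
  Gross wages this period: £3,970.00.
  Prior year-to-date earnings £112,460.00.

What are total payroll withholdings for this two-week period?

Provincial Income Tax: taxable = £3,970.00
  £176.00 + 13% × (£3,970.00 − £2,200.00) = £176.00 + 13% × £1,770.00 = £406.10
Solidarity Surcharge: YTD £112,460.00 ≥ cap £108,610.00 → £0.00
Total: £406.10 + £0.00 = £406.10

£406.10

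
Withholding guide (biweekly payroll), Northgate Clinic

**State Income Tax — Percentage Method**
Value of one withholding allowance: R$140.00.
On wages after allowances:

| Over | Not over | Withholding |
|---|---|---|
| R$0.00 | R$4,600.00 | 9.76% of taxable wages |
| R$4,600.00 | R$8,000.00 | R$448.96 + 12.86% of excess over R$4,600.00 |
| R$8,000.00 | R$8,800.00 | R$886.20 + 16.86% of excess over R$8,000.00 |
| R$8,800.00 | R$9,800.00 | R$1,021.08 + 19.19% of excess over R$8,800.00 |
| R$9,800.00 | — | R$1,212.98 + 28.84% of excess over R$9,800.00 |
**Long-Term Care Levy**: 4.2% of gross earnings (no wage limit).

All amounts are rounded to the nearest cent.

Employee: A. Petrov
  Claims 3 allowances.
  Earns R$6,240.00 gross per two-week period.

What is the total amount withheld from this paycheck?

R$867.93

State Income Tax: taxable = R$6,240.00 − 3×R$140.00 = R$5,820.00
  R$448.96 + 12.86% × (R$5,820.00 − R$4,600.00) = R$448.96 + 12.86% × R$1,220.00 = R$605.85
Long-Term Care Levy: 4.2% × R$6,240.00 = R$262.08
Total: R$605.85 + R$262.08 = R$867.93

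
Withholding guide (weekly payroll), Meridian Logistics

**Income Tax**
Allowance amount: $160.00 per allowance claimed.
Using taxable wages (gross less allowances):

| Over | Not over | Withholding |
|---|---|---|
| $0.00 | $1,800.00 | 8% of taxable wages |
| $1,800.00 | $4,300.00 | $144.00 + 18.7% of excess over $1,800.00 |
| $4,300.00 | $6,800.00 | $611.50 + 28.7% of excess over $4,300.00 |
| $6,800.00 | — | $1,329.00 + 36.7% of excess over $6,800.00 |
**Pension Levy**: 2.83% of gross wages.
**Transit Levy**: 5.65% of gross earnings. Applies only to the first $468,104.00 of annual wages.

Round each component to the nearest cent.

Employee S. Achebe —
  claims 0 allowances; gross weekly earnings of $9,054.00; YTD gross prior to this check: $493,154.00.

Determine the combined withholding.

Income Tax: taxable = $9,054.00
  $1,329.00 + 36.7% × ($9,054.00 − $6,800.00) = $1,329.00 + 36.7% × $2,254.00 = $2,156.22
Pension Levy: 2.83% × $9,054.00 = $256.23
Transit Levy: YTD $493,154.00 ≥ cap $468,104.00 → $0.00
Total: $2,156.22 + $256.23 + $0.00 = $2,412.45

$2,412.45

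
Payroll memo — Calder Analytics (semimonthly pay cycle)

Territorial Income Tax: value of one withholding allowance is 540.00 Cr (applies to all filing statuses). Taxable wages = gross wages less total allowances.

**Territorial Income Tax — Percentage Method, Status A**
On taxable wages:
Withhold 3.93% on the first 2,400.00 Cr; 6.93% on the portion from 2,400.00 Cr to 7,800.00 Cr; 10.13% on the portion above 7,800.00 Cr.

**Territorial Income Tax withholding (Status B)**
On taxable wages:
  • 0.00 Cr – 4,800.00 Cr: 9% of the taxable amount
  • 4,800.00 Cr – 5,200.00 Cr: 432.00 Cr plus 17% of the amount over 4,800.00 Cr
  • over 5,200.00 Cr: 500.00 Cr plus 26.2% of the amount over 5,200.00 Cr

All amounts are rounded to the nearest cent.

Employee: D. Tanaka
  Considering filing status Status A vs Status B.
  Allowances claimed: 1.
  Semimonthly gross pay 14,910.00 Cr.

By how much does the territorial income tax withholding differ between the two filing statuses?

1,768.46 Cr

Territorial Income Tax (Status A): taxable = 14,910.00 Cr − 1×540.00 Cr = 14,370.00 Cr
  468.54 Cr + 10.13% × (14,370.00 Cr − 7,800.00 Cr) = 468.54 Cr + 10.13% × 6,570.00 Cr = 1,134.08 Cr
Territorial Income Tax (Status B): taxable = 14,910.00 Cr − 1×540.00 Cr = 14,370.00 Cr
  500.00 Cr + 26.2% × (14,370.00 Cr − 5,200.00 Cr) = 500.00 Cr + 26.2% × 9,170.00 Cr = 2,902.54 Cr
Difference: |1,134.08 Cr − 2,902.54 Cr| = 1,768.46 Cr (higher under Status B)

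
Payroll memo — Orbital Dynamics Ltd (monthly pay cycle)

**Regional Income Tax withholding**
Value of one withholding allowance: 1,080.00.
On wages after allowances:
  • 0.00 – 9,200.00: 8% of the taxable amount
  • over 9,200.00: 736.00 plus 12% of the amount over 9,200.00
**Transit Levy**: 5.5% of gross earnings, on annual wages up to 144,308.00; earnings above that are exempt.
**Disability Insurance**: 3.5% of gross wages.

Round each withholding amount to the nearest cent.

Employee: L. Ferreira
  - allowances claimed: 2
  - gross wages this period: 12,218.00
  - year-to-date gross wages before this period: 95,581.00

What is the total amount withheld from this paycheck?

Regional Income Tax: taxable = 12,218.00 − 2×1,080.00 = 10,058.00
  736.00 + 12% × (10,058.00 − 9,200.00) = 736.00 + 12% × 858.00 = 838.96
Transit Levy: 5.5% × 12,218.00 = 671.99
Disability Insurance: 3.5% × 12,218.00 = 427.63
Total: 838.96 + 671.99 + 427.63 = 1,938.58

1,938.58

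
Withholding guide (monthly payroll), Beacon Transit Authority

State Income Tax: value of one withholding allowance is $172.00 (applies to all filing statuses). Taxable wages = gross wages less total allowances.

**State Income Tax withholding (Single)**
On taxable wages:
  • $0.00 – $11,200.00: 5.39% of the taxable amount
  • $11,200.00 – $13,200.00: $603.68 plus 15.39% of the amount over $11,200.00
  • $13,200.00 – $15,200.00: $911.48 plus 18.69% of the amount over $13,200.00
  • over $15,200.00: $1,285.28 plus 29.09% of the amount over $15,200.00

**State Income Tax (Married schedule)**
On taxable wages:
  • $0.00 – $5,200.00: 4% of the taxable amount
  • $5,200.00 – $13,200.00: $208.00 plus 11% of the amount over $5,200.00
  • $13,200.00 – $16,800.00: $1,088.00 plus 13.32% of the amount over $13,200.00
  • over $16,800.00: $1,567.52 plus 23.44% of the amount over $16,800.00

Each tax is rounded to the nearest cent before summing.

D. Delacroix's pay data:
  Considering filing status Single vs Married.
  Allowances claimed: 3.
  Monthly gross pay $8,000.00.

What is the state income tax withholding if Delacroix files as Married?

$459.24

State Income Tax (Married): taxable = $8,000.00 − 3×$172.00 = $7,484.00
  $208.00 + 11% × ($7,484.00 − $5,200.00) = $208.00 + 11% × $2,284.00 = $459.24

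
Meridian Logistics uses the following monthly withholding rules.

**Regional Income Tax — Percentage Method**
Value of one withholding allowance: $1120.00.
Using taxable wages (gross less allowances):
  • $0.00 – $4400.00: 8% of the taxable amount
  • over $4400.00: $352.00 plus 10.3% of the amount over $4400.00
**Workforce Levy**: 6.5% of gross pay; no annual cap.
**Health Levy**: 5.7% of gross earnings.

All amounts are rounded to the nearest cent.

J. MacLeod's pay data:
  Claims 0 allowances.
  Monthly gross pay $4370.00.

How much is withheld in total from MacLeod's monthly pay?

Regional Income Tax: taxable = $4370.00
  8% × $4370.00 = $349.60
Workforce Levy: 6.5% × $4370.00 = $284.05
Health Levy: 5.7% × $4370.00 = $249.09
Total: $349.60 + $284.05 + $249.09 = $882.74

$882.74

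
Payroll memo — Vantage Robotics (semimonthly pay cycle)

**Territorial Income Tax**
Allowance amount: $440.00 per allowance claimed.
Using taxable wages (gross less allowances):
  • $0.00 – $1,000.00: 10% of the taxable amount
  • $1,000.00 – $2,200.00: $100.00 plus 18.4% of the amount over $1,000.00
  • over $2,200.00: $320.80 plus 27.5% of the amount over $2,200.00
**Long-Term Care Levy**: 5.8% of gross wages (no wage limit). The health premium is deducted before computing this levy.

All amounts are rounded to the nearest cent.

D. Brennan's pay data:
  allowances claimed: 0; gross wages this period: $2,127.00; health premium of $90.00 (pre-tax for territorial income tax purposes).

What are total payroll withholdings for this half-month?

Territorial Income Tax: taxable = $2,127.00 − $90.00 = $2,037.00
  $100.00 + 18.4% × ($2,037.00 − $1,000.00) = $100.00 + 18.4% × $1,037.00 = $290.81
Long-Term Care Levy: 5.8% × $2,037.00 = $118.15
Total: $290.81 + $118.15 = $408.96

$408.96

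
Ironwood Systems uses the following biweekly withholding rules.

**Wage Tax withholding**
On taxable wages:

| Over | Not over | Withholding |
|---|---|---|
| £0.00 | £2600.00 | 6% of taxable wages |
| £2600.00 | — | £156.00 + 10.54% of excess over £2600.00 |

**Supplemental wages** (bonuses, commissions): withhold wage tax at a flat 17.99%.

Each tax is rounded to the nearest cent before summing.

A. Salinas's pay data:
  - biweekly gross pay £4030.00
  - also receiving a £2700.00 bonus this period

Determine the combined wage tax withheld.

£792.45

Wage Tax: taxable = £4030.00
  £156.00 + 10.54% × (£4030.00 − £2600.00) = £156.00 + 10.54% × £1430.00 = £306.72
Supplemental (17.99% flat on bonus): 17.99% × £2700.00 = £485.73
Total wage tax: £306.72 + £485.73 = £792.45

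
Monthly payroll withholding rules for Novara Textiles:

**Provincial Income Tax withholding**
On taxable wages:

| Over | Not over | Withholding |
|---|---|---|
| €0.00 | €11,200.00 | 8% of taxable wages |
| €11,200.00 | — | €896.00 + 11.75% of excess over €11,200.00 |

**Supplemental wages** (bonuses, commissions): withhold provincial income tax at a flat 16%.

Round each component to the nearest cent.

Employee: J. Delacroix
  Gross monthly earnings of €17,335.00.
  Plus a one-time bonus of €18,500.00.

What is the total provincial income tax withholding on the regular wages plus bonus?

Provincial Income Tax: taxable = €17,335.00
  €896.00 + 11.75% × (€17,335.00 − €11,200.00) = €896.00 + 11.75% × €6,135.00 = €1,616.86
Supplemental (16% flat on bonus): 16% × €18,500.00 = €2,960.00
Total provincial income tax: €1,616.86 + €2,960.00 = €4,576.86

€4,576.86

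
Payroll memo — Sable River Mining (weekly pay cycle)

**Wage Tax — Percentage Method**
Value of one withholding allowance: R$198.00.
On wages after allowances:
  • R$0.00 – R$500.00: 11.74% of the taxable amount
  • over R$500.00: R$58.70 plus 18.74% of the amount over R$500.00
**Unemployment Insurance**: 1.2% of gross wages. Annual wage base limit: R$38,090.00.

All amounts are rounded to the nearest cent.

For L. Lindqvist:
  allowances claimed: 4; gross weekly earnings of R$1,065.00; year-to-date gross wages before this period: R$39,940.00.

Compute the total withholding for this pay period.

R$32.05

Wage Tax: taxable = R$1,065.00 − 4×R$198.00 = R$273.00
  11.74% × R$273.00 = R$32.05
Unemployment Insurance: YTD R$39,940.00 ≥ cap R$38,090.00 → R$0.00
Total: R$32.05 + R$0.00 = R$32.05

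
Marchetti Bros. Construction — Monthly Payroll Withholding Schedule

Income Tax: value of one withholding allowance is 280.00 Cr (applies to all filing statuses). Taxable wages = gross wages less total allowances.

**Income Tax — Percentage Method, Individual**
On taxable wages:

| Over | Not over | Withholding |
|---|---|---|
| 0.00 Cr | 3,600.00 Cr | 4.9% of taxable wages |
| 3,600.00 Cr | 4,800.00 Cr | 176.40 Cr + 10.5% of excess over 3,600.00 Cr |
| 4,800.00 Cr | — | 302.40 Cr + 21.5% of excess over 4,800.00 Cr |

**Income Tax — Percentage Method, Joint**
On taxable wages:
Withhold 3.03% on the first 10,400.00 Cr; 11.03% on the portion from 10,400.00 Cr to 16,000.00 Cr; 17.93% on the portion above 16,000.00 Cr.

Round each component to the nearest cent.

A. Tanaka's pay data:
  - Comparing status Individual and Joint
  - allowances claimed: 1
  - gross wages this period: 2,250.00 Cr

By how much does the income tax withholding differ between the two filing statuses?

36.84 Cr

Income Tax (Individual): taxable = 2,250.00 Cr − 1×280.00 Cr = 1,970.00 Cr
  4.9% × 1,970.00 Cr = 96.53 Cr
Income Tax (Joint): taxable = 2,250.00 Cr − 1×280.00 Cr = 1,970.00 Cr
  3.03% × 1,970.00 Cr = 59.69 Cr
Difference: |96.53 Cr − 59.69 Cr| = 36.84 Cr (higher under Individual)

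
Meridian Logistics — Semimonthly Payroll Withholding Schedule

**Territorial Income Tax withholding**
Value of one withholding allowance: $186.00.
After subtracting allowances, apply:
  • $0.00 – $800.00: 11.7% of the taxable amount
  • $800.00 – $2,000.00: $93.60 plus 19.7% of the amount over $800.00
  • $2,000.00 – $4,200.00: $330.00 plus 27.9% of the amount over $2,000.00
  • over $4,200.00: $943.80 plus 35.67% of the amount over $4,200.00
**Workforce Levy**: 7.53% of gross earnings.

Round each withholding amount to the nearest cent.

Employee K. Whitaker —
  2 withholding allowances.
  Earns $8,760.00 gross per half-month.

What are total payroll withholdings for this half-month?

Territorial Income Tax: taxable = $8,760.00 − 2×$186.00 = $8,388.00
  $943.80 + 35.67% × ($8,388.00 − $4,200.00) = $943.80 + 35.67% × $4,188.00 = $2,437.66
Workforce Levy: 7.53% × $8,760.00 = $659.63
Total: $2,437.66 + $659.63 = $3,097.29

$3,097.29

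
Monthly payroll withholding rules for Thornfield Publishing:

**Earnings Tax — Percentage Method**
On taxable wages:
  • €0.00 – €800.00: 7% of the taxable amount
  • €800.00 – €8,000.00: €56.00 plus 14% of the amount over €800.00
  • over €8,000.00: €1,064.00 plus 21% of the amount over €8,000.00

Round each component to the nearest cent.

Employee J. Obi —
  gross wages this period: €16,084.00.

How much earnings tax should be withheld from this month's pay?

Earnings Tax: taxable = €16,084.00
  €1,064.00 + 21% × (€16,084.00 − €8,000.00) = €1,064.00 + 21% × €8,084.00 = €2,761.64

€2,761.64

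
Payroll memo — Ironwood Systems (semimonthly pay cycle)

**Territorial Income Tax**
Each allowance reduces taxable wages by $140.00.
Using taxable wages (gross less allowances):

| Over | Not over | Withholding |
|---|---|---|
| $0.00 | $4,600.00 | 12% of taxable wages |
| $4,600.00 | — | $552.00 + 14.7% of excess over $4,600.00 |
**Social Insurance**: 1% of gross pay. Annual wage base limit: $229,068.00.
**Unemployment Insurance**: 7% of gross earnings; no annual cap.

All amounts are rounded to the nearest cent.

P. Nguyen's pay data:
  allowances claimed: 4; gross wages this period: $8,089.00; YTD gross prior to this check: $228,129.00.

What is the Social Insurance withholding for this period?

Social Insurance: cap $229,068.00 − YTD $228,129.00 = $939.00 subject; 1% × $939.00 = $9.39

$9.39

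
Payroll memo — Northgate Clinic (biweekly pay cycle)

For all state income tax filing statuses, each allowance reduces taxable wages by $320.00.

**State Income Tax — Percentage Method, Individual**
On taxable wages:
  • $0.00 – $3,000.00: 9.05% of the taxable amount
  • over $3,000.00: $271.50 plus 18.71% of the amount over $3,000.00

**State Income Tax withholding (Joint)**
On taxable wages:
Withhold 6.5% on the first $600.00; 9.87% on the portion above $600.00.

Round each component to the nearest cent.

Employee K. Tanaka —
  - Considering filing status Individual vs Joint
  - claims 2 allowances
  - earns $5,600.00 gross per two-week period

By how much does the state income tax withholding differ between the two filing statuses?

$168.89

State Income Tax (Individual): taxable = $5,600.00 − 2×$320.00 = $4,960.00
  $271.50 + 18.71% × ($4,960.00 − $3,000.00) = $271.50 + 18.71% × $1,960.00 = $638.22
State Income Tax (Joint): taxable = $5,600.00 − 2×$320.00 = $4,960.00
  $39.00 + 9.87% × ($4,960.00 − $600.00) = $39.00 + 9.87% × $4,360.00 = $469.33
Difference: |$638.22 − $469.33| = $168.89 (higher under Individual)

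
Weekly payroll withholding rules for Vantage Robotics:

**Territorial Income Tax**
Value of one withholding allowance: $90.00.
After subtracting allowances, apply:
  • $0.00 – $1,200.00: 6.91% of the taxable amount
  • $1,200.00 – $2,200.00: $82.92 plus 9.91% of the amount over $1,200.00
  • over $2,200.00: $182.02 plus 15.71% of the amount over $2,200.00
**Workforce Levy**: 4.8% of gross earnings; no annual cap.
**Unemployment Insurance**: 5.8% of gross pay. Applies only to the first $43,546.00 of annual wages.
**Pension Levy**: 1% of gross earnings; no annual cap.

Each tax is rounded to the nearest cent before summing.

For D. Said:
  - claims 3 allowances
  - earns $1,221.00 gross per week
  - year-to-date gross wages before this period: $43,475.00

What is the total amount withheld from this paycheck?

Territorial Income Tax: taxable = $1,221.00 − 3×$90.00 = $951.00
  6.91% × $951.00 = $65.71
Workforce Levy: 4.8% × $1,221.00 = $58.61
Unemployment Insurance: cap $43,546.00 − YTD $43,475.00 = $71.00 subject; 5.8% × $71.00 = $4.12
Pension Levy: 1% × $1,221.00 = $12.21
Total: $65.71 + $58.61 + $4.12 + $12.21 = $140.65

$140.65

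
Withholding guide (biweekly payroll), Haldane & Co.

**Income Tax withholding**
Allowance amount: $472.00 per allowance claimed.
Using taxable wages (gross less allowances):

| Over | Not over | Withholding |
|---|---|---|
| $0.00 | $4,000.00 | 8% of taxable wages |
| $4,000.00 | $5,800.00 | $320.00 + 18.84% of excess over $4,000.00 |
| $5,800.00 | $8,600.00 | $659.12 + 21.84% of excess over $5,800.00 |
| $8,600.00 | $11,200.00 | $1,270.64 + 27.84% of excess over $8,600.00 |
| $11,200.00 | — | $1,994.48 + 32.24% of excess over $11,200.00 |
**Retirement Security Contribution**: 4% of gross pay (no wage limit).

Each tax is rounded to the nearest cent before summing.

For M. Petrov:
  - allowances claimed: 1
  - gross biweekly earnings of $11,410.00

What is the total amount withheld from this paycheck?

Income Tax: taxable = $11,410.00 − 1×$472.00 = $10,938.00
  $1,270.64 + 27.84% × ($10,938.00 − $8,600.00) = $1,270.64 + 27.84% × $2,338.00 = $1,921.54
Retirement Security Contribution: 4% × $11,410.00 = $456.40
Total: $1,921.54 + $456.40 = $2,377.94

$2,377.94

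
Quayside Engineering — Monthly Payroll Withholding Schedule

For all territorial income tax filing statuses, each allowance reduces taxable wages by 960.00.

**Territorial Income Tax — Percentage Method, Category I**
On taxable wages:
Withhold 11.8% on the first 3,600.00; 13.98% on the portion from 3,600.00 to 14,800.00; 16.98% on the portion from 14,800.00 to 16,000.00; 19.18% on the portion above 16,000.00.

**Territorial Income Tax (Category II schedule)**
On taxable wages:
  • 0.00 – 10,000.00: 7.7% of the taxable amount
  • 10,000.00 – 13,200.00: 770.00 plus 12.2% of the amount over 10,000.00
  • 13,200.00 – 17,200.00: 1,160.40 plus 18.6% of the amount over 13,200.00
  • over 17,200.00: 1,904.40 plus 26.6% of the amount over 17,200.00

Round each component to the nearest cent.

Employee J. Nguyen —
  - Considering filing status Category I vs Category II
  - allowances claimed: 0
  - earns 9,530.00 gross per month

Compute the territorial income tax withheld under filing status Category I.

1,253.81

Territorial Income Tax (Category I): taxable = 9,530.00
  424.80 + 13.98% × (9,530.00 − 3,600.00) = 424.80 + 13.98% × 5,930.00 = 1,253.81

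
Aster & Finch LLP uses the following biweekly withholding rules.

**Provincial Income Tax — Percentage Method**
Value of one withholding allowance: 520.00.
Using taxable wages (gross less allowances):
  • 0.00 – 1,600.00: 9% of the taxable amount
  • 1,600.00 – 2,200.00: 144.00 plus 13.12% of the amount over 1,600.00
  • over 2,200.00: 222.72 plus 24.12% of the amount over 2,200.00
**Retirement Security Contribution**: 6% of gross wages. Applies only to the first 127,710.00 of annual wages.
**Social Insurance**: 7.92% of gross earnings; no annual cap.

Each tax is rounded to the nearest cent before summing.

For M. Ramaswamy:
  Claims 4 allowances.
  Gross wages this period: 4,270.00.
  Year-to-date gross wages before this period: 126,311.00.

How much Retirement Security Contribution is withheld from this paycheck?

Retirement Security Contribution: cap 127,710.00 − YTD 126,311.00 = 1,399.00 subject; 6% × 1,399.00 = 83.94

83.94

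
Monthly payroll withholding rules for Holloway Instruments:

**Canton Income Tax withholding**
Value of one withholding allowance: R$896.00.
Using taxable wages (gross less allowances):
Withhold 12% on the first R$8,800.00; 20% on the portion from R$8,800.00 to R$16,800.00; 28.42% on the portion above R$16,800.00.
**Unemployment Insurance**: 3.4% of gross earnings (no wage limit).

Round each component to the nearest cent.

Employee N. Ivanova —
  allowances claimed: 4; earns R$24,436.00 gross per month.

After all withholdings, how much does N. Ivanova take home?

R$19,797.60

Canton Income Tax: taxable = R$24,436.00 − 4×R$896.00 = R$20,852.00
  R$2,656.00 + 28.42% × (R$20,852.00 − R$16,800.00) = R$2,656.00 + 28.42% × R$4,052.00 = R$3,807.58
Unemployment Insurance: 3.4% × R$24,436.00 = R$830.82
Total withheld: R$3,807.58 + R$830.82 = R$4,638.40
Net pay: R$24,436.00 − R$4,638.40 = R$19,797.60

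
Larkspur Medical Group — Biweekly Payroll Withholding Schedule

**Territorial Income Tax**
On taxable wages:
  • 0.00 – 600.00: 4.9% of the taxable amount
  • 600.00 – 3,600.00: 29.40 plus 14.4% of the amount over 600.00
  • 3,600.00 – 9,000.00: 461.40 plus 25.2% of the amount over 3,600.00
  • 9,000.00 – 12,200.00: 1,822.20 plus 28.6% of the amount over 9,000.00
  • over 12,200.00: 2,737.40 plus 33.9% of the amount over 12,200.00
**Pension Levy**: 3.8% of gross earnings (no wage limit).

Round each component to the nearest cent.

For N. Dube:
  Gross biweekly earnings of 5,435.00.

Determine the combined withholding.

Territorial Income Tax: taxable = 5,435.00
  461.40 + 25.2% × (5,435.00 − 3,600.00) = 461.40 + 25.2% × 1,835.00 = 923.82
Pension Levy: 3.8% × 5,435.00 = 206.53
Total: 923.82 + 206.53 = 1,130.35

1,130.35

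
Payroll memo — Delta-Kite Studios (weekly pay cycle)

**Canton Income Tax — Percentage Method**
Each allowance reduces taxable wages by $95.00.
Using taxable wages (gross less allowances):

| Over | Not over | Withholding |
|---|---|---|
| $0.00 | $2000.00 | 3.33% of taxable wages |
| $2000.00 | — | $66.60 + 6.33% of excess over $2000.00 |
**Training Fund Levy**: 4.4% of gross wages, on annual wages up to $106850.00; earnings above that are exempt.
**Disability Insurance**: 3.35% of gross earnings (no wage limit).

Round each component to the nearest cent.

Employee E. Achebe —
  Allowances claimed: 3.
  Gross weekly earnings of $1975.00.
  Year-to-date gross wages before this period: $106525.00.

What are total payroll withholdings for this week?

Canton Income Tax: taxable = $1975.00 − 3×$95.00 = $1690.00
  3.33% × $1690.00 = $56.28
Training Fund Levy: cap $106850.00 − YTD $106525.00 = $325.00 subject; 4.4% × $325.00 = $14.30
Disability Insurance: 3.35% × $1975.00 = $66.16
Total: $56.28 + $14.30 + $66.16 = $136.74

$136.74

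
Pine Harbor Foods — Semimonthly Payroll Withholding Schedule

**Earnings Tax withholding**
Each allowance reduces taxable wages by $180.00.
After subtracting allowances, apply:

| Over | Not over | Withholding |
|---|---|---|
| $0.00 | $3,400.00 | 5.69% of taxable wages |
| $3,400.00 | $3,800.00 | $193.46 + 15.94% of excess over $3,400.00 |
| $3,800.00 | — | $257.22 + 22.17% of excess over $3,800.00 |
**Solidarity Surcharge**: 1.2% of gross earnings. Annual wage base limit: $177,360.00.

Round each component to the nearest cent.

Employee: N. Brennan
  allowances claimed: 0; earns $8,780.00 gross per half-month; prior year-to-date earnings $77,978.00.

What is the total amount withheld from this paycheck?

Earnings Tax: taxable = $8,780.00
  $257.22 + 22.17% × ($8,780.00 − $3,800.00) = $257.22 + 22.17% × $4,980.00 = $1,361.29
Solidarity Surcharge: 1.2% × $8,780.00 = $105.36
Total: $1,361.29 + $105.36 = $1,466.65

$1,466.65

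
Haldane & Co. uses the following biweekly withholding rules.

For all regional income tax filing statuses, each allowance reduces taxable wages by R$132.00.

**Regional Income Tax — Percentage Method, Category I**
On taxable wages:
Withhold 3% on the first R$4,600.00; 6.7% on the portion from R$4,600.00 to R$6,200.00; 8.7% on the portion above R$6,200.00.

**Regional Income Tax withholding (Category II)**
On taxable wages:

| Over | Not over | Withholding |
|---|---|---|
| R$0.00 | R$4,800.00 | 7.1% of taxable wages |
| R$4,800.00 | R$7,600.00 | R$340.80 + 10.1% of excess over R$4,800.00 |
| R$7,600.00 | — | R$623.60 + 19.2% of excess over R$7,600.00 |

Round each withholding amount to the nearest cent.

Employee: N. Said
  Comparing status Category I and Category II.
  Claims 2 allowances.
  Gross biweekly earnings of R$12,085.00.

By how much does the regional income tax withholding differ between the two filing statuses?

R$699.80

Regional Income Tax (Category I): taxable = R$12,085.00 − 2×R$132.00 = R$11,821.00
  R$245.20 + 8.7% × (R$11,821.00 − R$6,200.00) = R$245.20 + 8.7% × R$5,621.00 = R$734.23
Regional Income Tax (Category II): taxable = R$12,085.00 − 2×R$132.00 = R$11,821.00
  R$623.60 + 19.2% × (R$11,821.00 − R$7,600.00) = R$623.60 + 19.2% × R$4,221.00 = R$1,434.03
Difference: |R$734.23 − R$1,434.03| = R$699.80 (higher under Category II)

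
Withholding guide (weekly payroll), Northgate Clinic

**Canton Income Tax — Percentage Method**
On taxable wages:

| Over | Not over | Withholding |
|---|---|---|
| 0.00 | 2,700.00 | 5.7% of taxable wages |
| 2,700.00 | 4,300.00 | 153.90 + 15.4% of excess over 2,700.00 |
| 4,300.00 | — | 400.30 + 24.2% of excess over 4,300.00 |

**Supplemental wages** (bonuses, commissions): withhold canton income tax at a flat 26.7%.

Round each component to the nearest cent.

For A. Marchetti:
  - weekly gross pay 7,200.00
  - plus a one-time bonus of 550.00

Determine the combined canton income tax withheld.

1,248.95

Canton Income Tax: taxable = 7,200.00
  400.30 + 24.2% × (7,200.00 − 4,300.00) = 400.30 + 24.2% × 2,900.00 = 1,102.10
Supplemental (26.7% flat on bonus): 26.7% × 550.00 = 146.85
Total canton income tax: 1,102.10 + 146.85 = 1,248.95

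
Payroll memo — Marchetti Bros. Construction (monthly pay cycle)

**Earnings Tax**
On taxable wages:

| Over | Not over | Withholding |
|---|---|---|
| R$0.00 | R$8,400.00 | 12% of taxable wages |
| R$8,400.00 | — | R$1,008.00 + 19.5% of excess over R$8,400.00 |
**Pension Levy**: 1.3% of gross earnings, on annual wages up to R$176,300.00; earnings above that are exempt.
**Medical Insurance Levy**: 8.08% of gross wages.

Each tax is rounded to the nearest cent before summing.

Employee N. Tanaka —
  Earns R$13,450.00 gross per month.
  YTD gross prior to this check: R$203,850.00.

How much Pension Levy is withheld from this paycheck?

R$0.00

Pension Levy: YTD R$203,850.00 ≥ cap R$176,300.00 → R$0.00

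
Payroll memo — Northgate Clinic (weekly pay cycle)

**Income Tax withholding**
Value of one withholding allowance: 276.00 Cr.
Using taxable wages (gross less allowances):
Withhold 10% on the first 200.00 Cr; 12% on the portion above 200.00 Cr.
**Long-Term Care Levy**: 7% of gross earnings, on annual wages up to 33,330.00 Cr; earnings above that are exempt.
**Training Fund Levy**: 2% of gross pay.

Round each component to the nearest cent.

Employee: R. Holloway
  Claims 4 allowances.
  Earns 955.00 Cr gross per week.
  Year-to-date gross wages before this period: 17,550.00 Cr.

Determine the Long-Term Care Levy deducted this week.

66.85 Cr

Long-Term Care Levy: 7% × 955.00 Cr = 66.85 Cr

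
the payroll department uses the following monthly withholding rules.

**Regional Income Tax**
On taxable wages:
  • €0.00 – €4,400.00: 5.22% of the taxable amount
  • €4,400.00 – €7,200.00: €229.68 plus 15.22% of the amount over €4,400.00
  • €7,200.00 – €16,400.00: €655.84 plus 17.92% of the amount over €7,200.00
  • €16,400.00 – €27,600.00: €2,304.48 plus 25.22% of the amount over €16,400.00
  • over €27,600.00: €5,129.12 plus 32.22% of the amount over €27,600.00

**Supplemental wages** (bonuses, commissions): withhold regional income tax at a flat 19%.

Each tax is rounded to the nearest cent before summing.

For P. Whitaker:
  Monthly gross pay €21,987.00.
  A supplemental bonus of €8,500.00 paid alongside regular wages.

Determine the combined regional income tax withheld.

Regional Income Tax: taxable = €21,987.00
  €2,304.48 + 25.22% × (€21,987.00 − €16,400.00) = €2,304.48 + 25.22% × €5,587.00 = €3,713.52
Supplemental (19% flat on bonus): 19% × €8,500.00 = €1,615.00
Total regional income tax: €3,713.52 + €1,615.00 = €5,328.52

€5,328.52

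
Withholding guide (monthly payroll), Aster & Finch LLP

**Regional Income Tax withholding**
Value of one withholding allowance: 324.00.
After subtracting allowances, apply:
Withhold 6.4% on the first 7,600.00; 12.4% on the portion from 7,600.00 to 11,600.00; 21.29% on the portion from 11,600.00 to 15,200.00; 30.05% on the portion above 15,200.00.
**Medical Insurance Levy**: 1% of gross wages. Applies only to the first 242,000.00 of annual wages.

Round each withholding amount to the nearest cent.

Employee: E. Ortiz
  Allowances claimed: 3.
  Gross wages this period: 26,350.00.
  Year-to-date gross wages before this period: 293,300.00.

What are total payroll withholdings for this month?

4,807.33

Regional Income Tax: taxable = 26,350.00 − 3×324.00 = 25,378.00
  1,748.84 + 30.05% × (25,378.00 − 15,200.00) = 1,748.84 + 30.05% × 10,178.00 = 4,807.33
Medical Insurance Levy: YTD 293,300.00 ≥ cap 242,000.00 → 0.00
Total: 4,807.33 + 0.00 = 4,807.33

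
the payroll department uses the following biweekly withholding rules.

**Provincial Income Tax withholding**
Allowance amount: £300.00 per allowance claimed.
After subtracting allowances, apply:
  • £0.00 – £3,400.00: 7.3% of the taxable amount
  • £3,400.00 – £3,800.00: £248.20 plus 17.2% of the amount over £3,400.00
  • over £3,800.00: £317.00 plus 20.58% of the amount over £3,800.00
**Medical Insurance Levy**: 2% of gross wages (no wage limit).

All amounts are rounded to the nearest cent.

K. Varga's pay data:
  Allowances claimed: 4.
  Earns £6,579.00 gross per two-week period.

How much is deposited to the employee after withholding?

Provincial Income Tax: taxable = £6,579.00 − 4×£300.00 = £5,379.00
  £317.00 + 20.58% × (£5,379.00 − £3,800.00) = £317.00 + 20.58% × £1,579.00 = £641.96
Medical Insurance Levy: 2% × £6,579.00 = £131.58
Total withheld: £641.96 + £131.58 = £773.54
Net pay: £6,579.00 − £773.54 = £5,805.46

£5,805.46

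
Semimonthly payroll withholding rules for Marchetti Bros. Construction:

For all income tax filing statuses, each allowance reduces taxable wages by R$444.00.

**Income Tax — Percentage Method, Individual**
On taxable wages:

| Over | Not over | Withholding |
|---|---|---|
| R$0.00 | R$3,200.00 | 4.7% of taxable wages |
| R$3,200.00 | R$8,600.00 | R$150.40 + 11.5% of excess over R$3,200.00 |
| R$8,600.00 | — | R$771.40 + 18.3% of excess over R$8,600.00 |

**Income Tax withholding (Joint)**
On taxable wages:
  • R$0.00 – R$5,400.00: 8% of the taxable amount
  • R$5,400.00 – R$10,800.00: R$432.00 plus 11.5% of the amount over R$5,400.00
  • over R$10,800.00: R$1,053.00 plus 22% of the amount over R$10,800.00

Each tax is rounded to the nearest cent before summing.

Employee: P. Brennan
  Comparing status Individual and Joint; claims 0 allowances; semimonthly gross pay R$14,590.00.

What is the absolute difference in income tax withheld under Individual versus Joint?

R$19.23

Income Tax (Individual): taxable = R$14,590.00
  R$771.40 + 18.3% × (R$14,590.00 − R$8,600.00) = R$771.40 + 18.3% × R$5,990.00 = R$1,867.57
Income Tax (Joint): taxable = R$14,590.00
  R$1,053.00 + 22% × (R$14,590.00 − R$10,800.00) = R$1,053.00 + 22% × R$3,790.00 = R$1,886.80
Difference: |R$1,867.57 − R$1,886.80| = R$19.23 (higher under Joint)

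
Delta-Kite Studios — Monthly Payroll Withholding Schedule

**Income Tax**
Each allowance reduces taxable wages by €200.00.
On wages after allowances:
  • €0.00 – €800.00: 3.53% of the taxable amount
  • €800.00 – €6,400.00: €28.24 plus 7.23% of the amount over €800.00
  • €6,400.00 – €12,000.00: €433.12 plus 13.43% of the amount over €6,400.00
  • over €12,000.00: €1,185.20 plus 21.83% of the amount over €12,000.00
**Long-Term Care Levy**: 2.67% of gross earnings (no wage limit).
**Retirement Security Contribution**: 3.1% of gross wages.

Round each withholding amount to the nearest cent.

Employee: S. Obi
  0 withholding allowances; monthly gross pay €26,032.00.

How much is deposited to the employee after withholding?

€20,281.57

Income Tax: taxable = €26,032.00
  €1,185.20 + 21.83% × (€26,032.00 − €12,000.00) = €1,185.20 + 21.83% × €14,032.00 = €4,248.39
Long-Term Care Levy: 2.67% × €26,032.00 = €695.05
Retirement Security Contribution: 3.1% × €26,032.00 = €806.99
Total withheld: €4,248.39 + €695.05 + €806.99 = €5,750.43
Net pay: €26,032.00 − €5,750.43 = €20,281.57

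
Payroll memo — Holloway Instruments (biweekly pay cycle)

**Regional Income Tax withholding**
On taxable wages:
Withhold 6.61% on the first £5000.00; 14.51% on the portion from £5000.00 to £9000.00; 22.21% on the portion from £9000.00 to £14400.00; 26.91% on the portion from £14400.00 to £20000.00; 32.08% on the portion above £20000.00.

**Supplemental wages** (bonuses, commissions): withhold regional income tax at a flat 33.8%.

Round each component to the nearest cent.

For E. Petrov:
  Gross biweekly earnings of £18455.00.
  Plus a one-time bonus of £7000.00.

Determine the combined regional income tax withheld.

Regional Income Tax: taxable = £18455.00
  £2110.24 + 26.91% × (£18455.00 − £14400.00) = £2110.24 + 26.91% × £4055.00 = £3201.44
Supplemental (33.8% flat on bonus): 33.8% × £7000.00 = £2366.00
Total regional income tax: £3201.44 + £2366.00 = £5567.44

£5567.44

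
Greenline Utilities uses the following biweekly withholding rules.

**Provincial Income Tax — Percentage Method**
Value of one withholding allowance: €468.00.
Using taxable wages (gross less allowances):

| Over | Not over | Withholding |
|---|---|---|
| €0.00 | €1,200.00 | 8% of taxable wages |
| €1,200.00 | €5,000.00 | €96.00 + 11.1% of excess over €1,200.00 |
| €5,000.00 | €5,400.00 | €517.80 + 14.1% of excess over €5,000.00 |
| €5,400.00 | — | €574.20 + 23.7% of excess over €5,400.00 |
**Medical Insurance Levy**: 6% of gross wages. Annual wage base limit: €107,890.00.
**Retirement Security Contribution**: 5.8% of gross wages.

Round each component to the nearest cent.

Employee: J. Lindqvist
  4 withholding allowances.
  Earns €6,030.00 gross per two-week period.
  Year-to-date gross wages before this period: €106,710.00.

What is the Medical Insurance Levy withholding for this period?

€70.80

Medical Insurance Levy: cap €107,890.00 − YTD €106,710.00 = €1,180.00 subject; 6% × €1,180.00 = €70.80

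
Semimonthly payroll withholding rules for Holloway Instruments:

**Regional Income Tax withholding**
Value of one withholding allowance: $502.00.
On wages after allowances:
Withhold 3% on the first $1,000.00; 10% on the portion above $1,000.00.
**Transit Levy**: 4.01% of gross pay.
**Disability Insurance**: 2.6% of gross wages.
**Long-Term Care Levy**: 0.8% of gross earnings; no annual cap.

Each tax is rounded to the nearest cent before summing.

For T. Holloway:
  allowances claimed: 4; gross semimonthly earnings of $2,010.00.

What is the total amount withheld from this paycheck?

$149.00

Regional Income Tax: taxable = $2,010.00 − 4×$502.00 = $2.00
  3% × $2.00 = $0.06
Transit Levy: 4.01% × $2,010.00 = $80.60
Disability Insurance: 2.6% × $2,010.00 = $52.26
Long-Term Care Levy: 0.8% × $2,010.00 = $16.08
Total: $0.06 + $80.60 + $52.26 + $16.08 = $149.00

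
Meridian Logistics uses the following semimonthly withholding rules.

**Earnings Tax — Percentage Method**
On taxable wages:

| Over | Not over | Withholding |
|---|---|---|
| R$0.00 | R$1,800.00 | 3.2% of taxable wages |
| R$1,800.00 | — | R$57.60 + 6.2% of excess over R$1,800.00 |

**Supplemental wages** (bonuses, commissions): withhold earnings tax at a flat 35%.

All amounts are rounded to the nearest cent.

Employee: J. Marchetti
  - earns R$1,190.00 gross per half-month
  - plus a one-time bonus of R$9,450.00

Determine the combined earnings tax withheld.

R$3,345.58

Earnings Tax: taxable = R$1,190.00
  3.2% × R$1,190.00 = R$38.08
Supplemental (35% flat on bonus): 35% × R$9,450.00 = R$3,307.50
Total earnings tax: R$38.08 + R$3,307.50 = R$3,345.58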